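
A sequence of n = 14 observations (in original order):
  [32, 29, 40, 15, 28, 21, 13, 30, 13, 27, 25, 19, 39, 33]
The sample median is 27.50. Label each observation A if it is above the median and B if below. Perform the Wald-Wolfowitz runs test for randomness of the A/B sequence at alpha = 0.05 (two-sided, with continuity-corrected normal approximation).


Step 1: Compute median = 27.50; label A = above, B = below.
Labels in order: AAABABBABBBBAA  (n_A = 7, n_B = 7)
Step 2: Count runs R = 7.
Step 3: Under H0 (random ordering), E[R] = 2*n_A*n_B/(n_A+n_B) + 1 = 2*7*7/14 + 1 = 8.0000.
        Var[R] = 2*n_A*n_B*(2*n_A*n_B - n_A - n_B) / ((n_A+n_B)^2 * (n_A+n_B-1)) = 8232/2548 = 3.2308.
        SD[R] = 1.7974.
Step 4: Continuity-corrected z = (R + 0.5 - E[R]) / SD[R] = (7 + 0.5 - 8.0000) / 1.7974 = -0.2782.
Step 5: Two-sided p-value via normal approximation = 2*(1 - Phi(|z|)) = 0.780879.
Step 6: alpha = 0.05. fail to reject H0.

R = 7, z = -0.2782, p = 0.780879, fail to reject H0.


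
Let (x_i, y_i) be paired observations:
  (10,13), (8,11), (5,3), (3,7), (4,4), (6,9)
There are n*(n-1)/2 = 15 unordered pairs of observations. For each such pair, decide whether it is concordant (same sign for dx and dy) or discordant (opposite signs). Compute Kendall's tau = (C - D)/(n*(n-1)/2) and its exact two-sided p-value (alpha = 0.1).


Step 1: Enumerate the 15 unordered pairs (i,j) with i<j and classify each by sign(x_j-x_i) * sign(y_j-y_i).
  (1,2):dx=-2,dy=-2->C; (1,3):dx=-5,dy=-10->C; (1,4):dx=-7,dy=-6->C; (1,5):dx=-6,dy=-9->C
  (1,6):dx=-4,dy=-4->C; (2,3):dx=-3,dy=-8->C; (2,4):dx=-5,dy=-4->C; (2,5):dx=-4,dy=-7->C
  (2,6):dx=-2,dy=-2->C; (3,4):dx=-2,dy=+4->D; (3,5):dx=-1,dy=+1->D; (3,6):dx=+1,dy=+6->C
  (4,5):dx=+1,dy=-3->D; (4,6):dx=+3,dy=+2->C; (5,6):dx=+2,dy=+5->C
Step 2: C = 12, D = 3, total pairs = 15.
Step 3: tau = (C - D)/(n(n-1)/2) = (12 - 3)/15 = 0.600000.
Step 4: Exact two-sided p-value (enumerate n! = 720 permutations of y under H0): p = 0.136111.
Step 5: alpha = 0.1. fail to reject H0.

tau_b = 0.6000 (C=12, D=3), p = 0.136111, fail to reject H0.


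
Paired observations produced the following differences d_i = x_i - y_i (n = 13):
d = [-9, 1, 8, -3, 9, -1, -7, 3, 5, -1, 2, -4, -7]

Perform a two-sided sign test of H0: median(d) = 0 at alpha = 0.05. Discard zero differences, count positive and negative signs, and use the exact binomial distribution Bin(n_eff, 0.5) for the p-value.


Step 1: Discard zero differences. Original n = 13; n_eff = number of nonzero differences = 13.
Nonzero differences (with sign): -9, +1, +8, -3, +9, -1, -7, +3, +5, -1, +2, -4, -7
Step 2: Count signs: positive = 6, negative = 7.
Step 3: Under H0: P(positive) = 0.5, so the number of positives S ~ Bin(13, 0.5).
Step 4: Two-sided exact p-value = sum of Bin(13,0.5) probabilities at or below the observed probability = 1.000000.
Step 5: alpha = 0.05. fail to reject H0.

n_eff = 13, pos = 6, neg = 7, p = 1.000000, fail to reject H0.


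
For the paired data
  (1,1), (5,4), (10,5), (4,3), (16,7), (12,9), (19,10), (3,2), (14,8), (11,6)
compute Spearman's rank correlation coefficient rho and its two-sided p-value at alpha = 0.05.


Step 1: Rank x and y separately (midranks; no ties here).
rank(x): 1->1, 5->4, 10->5, 4->3, 16->9, 12->7, 19->10, 3->2, 14->8, 11->6
rank(y): 1->1, 4->4, 5->5, 3->3, 7->7, 9->9, 10->10, 2->2, 8->8, 6->6
Step 2: d_i = R_x(i) - R_y(i); compute d_i^2.
  (1-1)^2=0, (4-4)^2=0, (5-5)^2=0, (3-3)^2=0, (9-7)^2=4, (7-9)^2=4, (10-10)^2=0, (2-2)^2=0, (8-8)^2=0, (6-6)^2=0
sum(d^2) = 8.
Step 3: rho = 1 - 6*8 / (10*(10^2 - 1)) = 1 - 48/990 = 0.951515.
Step 4: Under H0, t = rho * sqrt((n-2)/(1-rho^2)) = 8.7493 ~ t(8).
Step 5: Two-sided p-value from the t-distribution with 8 df = 0.000023.
Step 6: alpha = 0.05. reject H0.

rho = 0.9515, p = 0.000023, reject H0 at alpha = 0.05.


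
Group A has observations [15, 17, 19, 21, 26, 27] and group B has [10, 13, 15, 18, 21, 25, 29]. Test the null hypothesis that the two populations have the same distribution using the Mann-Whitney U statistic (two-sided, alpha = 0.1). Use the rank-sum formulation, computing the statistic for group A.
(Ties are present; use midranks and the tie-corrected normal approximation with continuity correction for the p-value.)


Step 1: Combine and sort all 13 observations; assign midranks.
sorted (value, group): (10,Y), (13,Y), (15,X), (15,Y), (17,X), (18,Y), (19,X), (21,X), (21,Y), (25,Y), (26,X), (27,X), (29,Y)
ranks: 10->1, 13->2, 15->3.5, 15->3.5, 17->5, 18->6, 19->7, 21->8.5, 21->8.5, 25->10, 26->11, 27->12, 29->13
Step 2: Rank sum for X: R1 = 3.5 + 5 + 7 + 8.5 + 11 + 12 = 47.
Step 3: U_X = R1 - n1(n1+1)/2 = 47 - 6*7/2 = 47 - 21 = 26.
       U_Y = n1*n2 - U_X = 42 - 26 = 16.
Step 4: Ties are present, so use the tie-corrected normal approximation (with continuity correction) for the p-value.
Step 5: p-value = 0.519167; compare to alpha = 0.1. fail to reject H0.

U_X = 26, p = 0.519167, fail to reject H0 at alpha = 0.1.


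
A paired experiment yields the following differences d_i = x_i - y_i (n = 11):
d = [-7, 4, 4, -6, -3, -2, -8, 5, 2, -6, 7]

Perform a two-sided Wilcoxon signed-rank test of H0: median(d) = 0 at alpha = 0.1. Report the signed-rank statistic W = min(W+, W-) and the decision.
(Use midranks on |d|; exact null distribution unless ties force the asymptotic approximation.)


Step 1: Drop any zero differences (none here) and take |d_i|.
|d| = [7, 4, 4, 6, 3, 2, 8, 5, 2, 6, 7]
Step 2: Midrank |d_i| (ties get averaged ranks).
ranks: |7|->9.5, |4|->4.5, |4|->4.5, |6|->7.5, |3|->3, |2|->1.5, |8|->11, |5|->6, |2|->1.5, |6|->7.5, |7|->9.5
Step 3: Attach original signs; sum ranks with positive sign and with negative sign.
W+ = 4.5 + 4.5 + 6 + 1.5 + 9.5 = 26
W- = 9.5 + 7.5 + 3 + 1.5 + 11 + 7.5 = 40
(Check: W+ + W- = 66 should equal n(n+1)/2 = 66.)
Step 4: Test statistic W = min(W+, W-) = 26.
Step 5: Ties in |d|, so use the tie-corrected normal approximation.
        E[W] = n(n+1)/4 = 11*12/4 = 33.
        Tie groups: |d|=2 (t=2), |d|=4 (t=2), |d|=6 (t=2), |d|=7 (t=2); sum(t^3 - t) = 24.
        Var[W] = n(n+1)(2n+1)/24 - sum(t^3-t)/48 = 3036/24 - 24/48 = 126.
        z = (W - E[W]) / sqrt(Var[W]) = (26 - 33) / 11.2250 = -0.6236.
        Two-sided p = 2*Phi(z) = 0.532884.
Step 6: alpha = 0.1. fail to reject H0.

W+ = 26, W- = 40, W = min = 26, p = 0.532884, fail to reject H0.


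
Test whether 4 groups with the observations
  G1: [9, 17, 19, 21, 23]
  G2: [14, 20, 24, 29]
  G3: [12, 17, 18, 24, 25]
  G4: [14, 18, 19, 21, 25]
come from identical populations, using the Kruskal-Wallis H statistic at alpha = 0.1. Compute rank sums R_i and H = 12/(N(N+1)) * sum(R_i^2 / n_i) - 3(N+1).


Step 1: Combine all N = 19 observations and assign midranks.
sorted (value, group, rank): (9,G1,1), (12,G3,2), (14,G2,3.5), (14,G4,3.5), (17,G1,5.5), (17,G3,5.5), (18,G3,7.5), (18,G4,7.5), (19,G1,9.5), (19,G4,9.5), (20,G2,11), (21,G1,12.5), (21,G4,12.5), (23,G1,14), (24,G2,15.5), (24,G3,15.5), (25,G3,17.5), (25,G4,17.5), (29,G2,19)
Step 2: Sum ranks within each group.
R_1 = 42.5 (n_1 = 5)
R_2 = 49 (n_2 = 4)
R_3 = 48 (n_3 = 5)
R_4 = 50.5 (n_4 = 5)
Step 3: H = 12/(N(N+1)) * sum(R_i^2/n_i) - 3(N+1)
     = 12/(19*20) * (42.5^2/5 + 49^2/4 + 48^2/5 + 50.5^2/5) - 3*20
     = 0.031579 * 1932.35 - 60
     = 1.021579.
Step 4: Ties present; correction factor C = 1 - 42/(19^3 - 19) = 0.993860. Corrected H = 1.021579 / 0.993860 = 1.027891.
Step 5: Under H0, H ~ chi^2(3); p-value = 0.794504.
Step 6: alpha = 0.1. fail to reject H0.

H = 1.0279, df = 3, p = 0.794504, fail to reject H0.


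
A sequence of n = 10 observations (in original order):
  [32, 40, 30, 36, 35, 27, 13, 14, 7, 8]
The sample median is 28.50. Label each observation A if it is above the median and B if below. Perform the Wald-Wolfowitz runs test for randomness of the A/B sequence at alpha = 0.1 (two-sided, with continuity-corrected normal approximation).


Step 1: Compute median = 28.50; label A = above, B = below.
Labels in order: AAAAABBBBB  (n_A = 5, n_B = 5)
Step 2: Count runs R = 2.
Step 3: Under H0 (random ordering), E[R] = 2*n_A*n_B/(n_A+n_B) + 1 = 2*5*5/10 + 1 = 6.0000.
        Var[R] = 2*n_A*n_B*(2*n_A*n_B - n_A - n_B) / ((n_A+n_B)^2 * (n_A+n_B-1)) = 2000/900 = 2.2222.
        SD[R] = 1.4907.
Step 4: Continuity-corrected z = (R + 0.5 - E[R]) / SD[R] = (2 + 0.5 - 6.0000) / 1.4907 = -2.3479.
Step 5: Two-sided p-value via normal approximation = 2*(1 - Phi(|z|)) = 0.018881.
Step 6: alpha = 0.1. reject H0.

R = 2, z = -2.3479, p = 0.018881, reject H0.


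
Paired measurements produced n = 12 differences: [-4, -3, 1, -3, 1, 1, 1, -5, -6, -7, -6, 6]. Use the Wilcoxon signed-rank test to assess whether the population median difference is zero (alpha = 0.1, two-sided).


Step 1: Drop any zero differences (none here) and take |d_i|.
|d| = [4, 3, 1, 3, 1, 1, 1, 5, 6, 7, 6, 6]
Step 2: Midrank |d_i| (ties get averaged ranks).
ranks: |4|->7, |3|->5.5, |1|->2.5, |3|->5.5, |1|->2.5, |1|->2.5, |1|->2.5, |5|->8, |6|->10, |7|->12, |6|->10, |6|->10
Step 3: Attach original signs; sum ranks with positive sign and with negative sign.
W+ = 2.5 + 2.5 + 2.5 + 2.5 + 10 = 20
W- = 7 + 5.5 + 5.5 + 8 + 10 + 12 + 10 = 58
(Check: W+ + W- = 78 should equal n(n+1)/2 = 78.)
Step 4: Test statistic W = min(W+, W-) = 20.
Step 5: Ties in |d|, so use the tie-corrected normal approximation.
        E[W] = n(n+1)/4 = 12*13/4 = 39.
        Tie groups: |d|=1 (t=4), |d|=3 (t=2), |d|=6 (t=3); sum(t^3 - t) = 90.
        Var[W] = n(n+1)(2n+1)/24 - sum(t^3-t)/48 = 3900/24 - 90/48 = 160.625.
        z = (W - E[W]) / sqrt(Var[W]) = (20 - 39) / 12.6738 = -1.4992.
        Two-sided p = 2*Phi(z) = 0.133833.
Step 6: alpha = 0.1. fail to reject H0.

W+ = 20, W- = 58, W = min = 20, p = 0.133833, fail to reject H0.


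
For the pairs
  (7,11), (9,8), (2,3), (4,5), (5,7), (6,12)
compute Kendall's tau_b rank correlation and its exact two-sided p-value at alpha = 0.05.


Step 1: Enumerate the 15 unordered pairs (i,j) with i<j and classify each by sign(x_j-x_i) * sign(y_j-y_i).
  (1,2):dx=+2,dy=-3->D; (1,3):dx=-5,dy=-8->C; (1,4):dx=-3,dy=-6->C; (1,5):dx=-2,dy=-4->C
  (1,6):dx=-1,dy=+1->D; (2,3):dx=-7,dy=-5->C; (2,4):dx=-5,dy=-3->C; (2,5):dx=-4,dy=-1->C
  (2,6):dx=-3,dy=+4->D; (3,4):dx=+2,dy=+2->C; (3,5):dx=+3,dy=+4->C; (3,6):dx=+4,dy=+9->C
  (4,5):dx=+1,dy=+2->C; (4,6):dx=+2,dy=+7->C; (5,6):dx=+1,dy=+5->C
Step 2: C = 12, D = 3, total pairs = 15.
Step 3: tau = (C - D)/(n(n-1)/2) = (12 - 3)/15 = 0.600000.
Step 4: Exact two-sided p-value (enumerate n! = 720 permutations of y under H0): p = 0.136111.
Step 5: alpha = 0.05. fail to reject H0.

tau_b = 0.6000 (C=12, D=3), p = 0.136111, fail to reject H0.


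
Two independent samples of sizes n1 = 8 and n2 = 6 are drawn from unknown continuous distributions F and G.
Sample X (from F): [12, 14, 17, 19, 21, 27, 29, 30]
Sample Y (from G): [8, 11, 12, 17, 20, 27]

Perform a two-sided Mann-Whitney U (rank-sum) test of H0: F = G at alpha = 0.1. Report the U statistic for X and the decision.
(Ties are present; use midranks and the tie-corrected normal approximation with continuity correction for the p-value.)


Step 1: Combine and sort all 14 observations; assign midranks.
sorted (value, group): (8,Y), (11,Y), (12,X), (12,Y), (14,X), (17,X), (17,Y), (19,X), (20,Y), (21,X), (27,X), (27,Y), (29,X), (30,X)
ranks: 8->1, 11->2, 12->3.5, 12->3.5, 14->5, 17->6.5, 17->6.5, 19->8, 20->9, 21->10, 27->11.5, 27->11.5, 29->13, 30->14
Step 2: Rank sum for X: R1 = 3.5 + 5 + 6.5 + 8 + 10 + 11.5 + 13 + 14 = 71.5.
Step 3: U_X = R1 - n1(n1+1)/2 = 71.5 - 8*9/2 = 71.5 - 36 = 35.5.
       U_Y = n1*n2 - U_X = 48 - 35.5 = 12.5.
Step 4: Ties are present, so use the tie-corrected normal approximation (with continuity correction) for the p-value.
Step 5: p-value = 0.154215; compare to alpha = 0.1. fail to reject H0.

U_X = 35.5, p = 0.154215, fail to reject H0 at alpha = 0.1.


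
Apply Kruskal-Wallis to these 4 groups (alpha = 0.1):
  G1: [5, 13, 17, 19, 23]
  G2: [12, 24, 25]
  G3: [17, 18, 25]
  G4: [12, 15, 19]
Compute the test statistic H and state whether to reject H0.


Step 1: Combine all N = 14 observations and assign midranks.
sorted (value, group, rank): (5,G1,1), (12,G2,2.5), (12,G4,2.5), (13,G1,4), (15,G4,5), (17,G1,6.5), (17,G3,6.5), (18,G3,8), (19,G1,9.5), (19,G4,9.5), (23,G1,11), (24,G2,12), (25,G2,13.5), (25,G3,13.5)
Step 2: Sum ranks within each group.
R_1 = 32 (n_1 = 5)
R_2 = 28 (n_2 = 3)
R_3 = 28 (n_3 = 3)
R_4 = 17 (n_4 = 3)
Step 3: H = 12/(N(N+1)) * sum(R_i^2/n_i) - 3(N+1)
     = 12/(14*15) * (32^2/5 + 28^2/3 + 28^2/3 + 17^2/3) - 3*15
     = 0.057143 * 823.8 - 45
     = 2.074286.
Step 4: Ties present; correction factor C = 1 - 24/(14^3 - 14) = 0.991209. Corrected H = 2.074286 / 0.991209 = 2.092683.
Step 5: Under H0, H ~ chi^2(3); p-value = 0.553394.
Step 6: alpha = 0.1. fail to reject H0.

H = 2.0927, df = 3, p = 0.553394, fail to reject H0.


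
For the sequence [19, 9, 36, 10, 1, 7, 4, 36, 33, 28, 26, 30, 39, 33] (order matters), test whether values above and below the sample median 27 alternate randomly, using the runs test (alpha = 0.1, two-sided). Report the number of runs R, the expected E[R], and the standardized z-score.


Step 1: Compute median = 27; label A = above, B = below.
Labels in order: BBABBBBAAABAAA  (n_A = 7, n_B = 7)
Step 2: Count runs R = 6.
Step 3: Under H0 (random ordering), E[R] = 2*n_A*n_B/(n_A+n_B) + 1 = 2*7*7/14 + 1 = 8.0000.
        Var[R] = 2*n_A*n_B*(2*n_A*n_B - n_A - n_B) / ((n_A+n_B)^2 * (n_A+n_B-1)) = 8232/2548 = 3.2308.
        SD[R] = 1.7974.
Step 4: Continuity-corrected z = (R + 0.5 - E[R]) / SD[R] = (6 + 0.5 - 8.0000) / 1.7974 = -0.8345.
Step 5: Two-sided p-value via normal approximation = 2*(1 - Phi(|z|)) = 0.403986.
Step 6: alpha = 0.1. fail to reject H0.

R = 6, z = -0.8345, p = 0.403986, fail to reject H0.


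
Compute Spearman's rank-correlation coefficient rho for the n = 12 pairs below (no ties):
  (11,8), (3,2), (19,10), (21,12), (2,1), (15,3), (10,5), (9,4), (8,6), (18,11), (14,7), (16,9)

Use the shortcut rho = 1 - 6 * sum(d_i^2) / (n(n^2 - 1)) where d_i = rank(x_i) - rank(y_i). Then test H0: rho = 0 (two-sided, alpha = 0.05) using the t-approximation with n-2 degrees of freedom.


Step 1: Rank x and y separately (midranks; no ties here).
rank(x): 11->6, 3->2, 19->11, 21->12, 2->1, 15->8, 10->5, 9->4, 8->3, 18->10, 14->7, 16->9
rank(y): 8->8, 2->2, 10->10, 12->12, 1->1, 3->3, 5->5, 4->4, 6->6, 11->11, 7->7, 9->9
Step 2: d_i = R_x(i) - R_y(i); compute d_i^2.
  (6-8)^2=4, (2-2)^2=0, (11-10)^2=1, (12-12)^2=0, (1-1)^2=0, (8-3)^2=25, (5-5)^2=0, (4-4)^2=0, (3-6)^2=9, (10-11)^2=1, (7-7)^2=0, (9-9)^2=0
sum(d^2) = 40.
Step 3: rho = 1 - 6*40 / (12*(12^2 - 1)) = 1 - 240/1716 = 0.860140.
Step 4: Under H0, t = rho * sqrt((n-2)/(1-rho^2)) = 5.3327 ~ t(10).
Step 5: Two-sided p-value from the t-distribution with 10 df = 0.000332.
Step 6: alpha = 0.05. reject H0.

rho = 0.8601, p = 0.000332, reject H0 at alpha = 0.05.


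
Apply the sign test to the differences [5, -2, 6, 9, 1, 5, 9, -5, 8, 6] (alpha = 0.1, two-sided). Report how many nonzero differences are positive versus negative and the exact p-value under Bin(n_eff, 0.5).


Step 1: Discard zero differences. Original n = 10; n_eff = number of nonzero differences = 10.
Nonzero differences (with sign): +5, -2, +6, +9, +1, +5, +9, -5, +8, +6
Step 2: Count signs: positive = 8, negative = 2.
Step 3: Under H0: P(positive) = 0.5, so the number of positives S ~ Bin(10, 0.5).
Step 4: Two-sided exact p-value = sum of Bin(10,0.5) probabilities at or below the observed probability = 0.109375.
Step 5: alpha = 0.1. fail to reject H0.

n_eff = 10, pos = 8, neg = 2, p = 0.109375, fail to reject H0.


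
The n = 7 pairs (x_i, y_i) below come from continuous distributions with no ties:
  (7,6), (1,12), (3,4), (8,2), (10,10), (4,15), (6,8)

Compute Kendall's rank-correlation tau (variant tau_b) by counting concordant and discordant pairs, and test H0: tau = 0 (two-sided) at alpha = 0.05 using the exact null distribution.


Step 1: Enumerate the 21 unordered pairs (i,j) with i<j and classify each by sign(x_j-x_i) * sign(y_j-y_i).
  (1,2):dx=-6,dy=+6->D; (1,3):dx=-4,dy=-2->C; (1,4):dx=+1,dy=-4->D; (1,5):dx=+3,dy=+4->C
  (1,6):dx=-3,dy=+9->D; (1,7):dx=-1,dy=+2->D; (2,3):dx=+2,dy=-8->D; (2,4):dx=+7,dy=-10->D
  (2,5):dx=+9,dy=-2->D; (2,6):dx=+3,dy=+3->C; (2,7):dx=+5,dy=-4->D; (3,4):dx=+5,dy=-2->D
  (3,5):dx=+7,dy=+6->C; (3,6):dx=+1,dy=+11->C; (3,7):dx=+3,dy=+4->C; (4,5):dx=+2,dy=+8->C
  (4,6):dx=-4,dy=+13->D; (4,7):dx=-2,dy=+6->D; (5,6):dx=-6,dy=+5->D; (5,7):dx=-4,dy=-2->C
  (6,7):dx=+2,dy=-7->D
Step 2: C = 8, D = 13, total pairs = 21.
Step 3: tau = (C - D)/(n(n-1)/2) = (8 - 13)/21 = -0.238095.
Step 4: Exact two-sided p-value (enumerate n! = 5040 permutations of y under H0): p = 0.561905.
Step 5: alpha = 0.05. fail to reject H0.

tau_b = -0.2381 (C=8, D=13), p = 0.561905, fail to reject H0.


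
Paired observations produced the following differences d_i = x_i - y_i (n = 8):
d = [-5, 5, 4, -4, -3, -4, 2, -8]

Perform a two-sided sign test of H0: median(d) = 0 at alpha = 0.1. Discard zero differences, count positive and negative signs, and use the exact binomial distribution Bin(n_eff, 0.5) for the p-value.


Step 1: Discard zero differences. Original n = 8; n_eff = number of nonzero differences = 8.
Nonzero differences (with sign): -5, +5, +4, -4, -3, -4, +2, -8
Step 2: Count signs: positive = 3, negative = 5.
Step 3: Under H0: P(positive) = 0.5, so the number of positives S ~ Bin(8, 0.5).
Step 4: Two-sided exact p-value = sum of Bin(8,0.5) probabilities at or below the observed probability = 0.726562.
Step 5: alpha = 0.1. fail to reject H0.

n_eff = 8, pos = 3, neg = 5, p = 0.726562, fail to reject H0.


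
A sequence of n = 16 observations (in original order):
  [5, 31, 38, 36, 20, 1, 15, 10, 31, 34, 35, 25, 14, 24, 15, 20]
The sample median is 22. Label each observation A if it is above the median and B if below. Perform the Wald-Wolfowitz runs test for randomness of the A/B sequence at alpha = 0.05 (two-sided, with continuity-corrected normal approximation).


Step 1: Compute median = 22; label A = above, B = below.
Labels in order: BAAABBBBAAAABABB  (n_A = 8, n_B = 8)
Step 2: Count runs R = 7.
Step 3: Under H0 (random ordering), E[R] = 2*n_A*n_B/(n_A+n_B) + 1 = 2*8*8/16 + 1 = 9.0000.
        Var[R] = 2*n_A*n_B*(2*n_A*n_B - n_A - n_B) / ((n_A+n_B)^2 * (n_A+n_B-1)) = 14336/3840 = 3.7333.
        SD[R] = 1.9322.
Step 4: Continuity-corrected z = (R + 0.5 - E[R]) / SD[R] = (7 + 0.5 - 9.0000) / 1.9322 = -0.7763.
Step 5: Two-sided p-value via normal approximation = 2*(1 - Phi(|z|)) = 0.437558.
Step 6: alpha = 0.05. fail to reject H0.

R = 7, z = -0.7763, p = 0.437558, fail to reject H0.


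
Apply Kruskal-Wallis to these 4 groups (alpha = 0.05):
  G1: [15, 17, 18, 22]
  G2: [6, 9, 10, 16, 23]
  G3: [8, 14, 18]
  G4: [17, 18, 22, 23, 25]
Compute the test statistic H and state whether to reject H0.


Step 1: Combine all N = 17 observations and assign midranks.
sorted (value, group, rank): (6,G2,1), (8,G3,2), (9,G2,3), (10,G2,4), (14,G3,5), (15,G1,6), (16,G2,7), (17,G1,8.5), (17,G4,8.5), (18,G1,11), (18,G3,11), (18,G4,11), (22,G1,13.5), (22,G4,13.5), (23,G2,15.5), (23,G4,15.5), (25,G4,17)
Step 2: Sum ranks within each group.
R_1 = 39 (n_1 = 4)
R_2 = 30.5 (n_2 = 5)
R_3 = 18 (n_3 = 3)
R_4 = 65.5 (n_4 = 5)
Step 3: H = 12/(N(N+1)) * sum(R_i^2/n_i) - 3(N+1)
     = 12/(17*18) * (39^2/4 + 30.5^2/5 + 18^2/3 + 65.5^2/5) - 3*18
     = 0.039216 * 1532.35 - 54
     = 6.092157.
Step 4: Ties present; correction factor C = 1 - 42/(17^3 - 17) = 0.991422. Corrected H = 6.092157 / 0.991422 = 6.144870.
Step 5: Under H0, H ~ chi^2(3); p-value = 0.104771.
Step 6: alpha = 0.05. fail to reject H0.

H = 6.1449, df = 3, p = 0.104771, fail to reject H0.


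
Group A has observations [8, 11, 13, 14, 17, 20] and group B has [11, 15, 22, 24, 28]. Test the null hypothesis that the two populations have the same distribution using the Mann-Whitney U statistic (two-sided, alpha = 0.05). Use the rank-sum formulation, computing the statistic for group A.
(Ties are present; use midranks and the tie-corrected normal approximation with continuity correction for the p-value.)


Step 1: Combine and sort all 11 observations; assign midranks.
sorted (value, group): (8,X), (11,X), (11,Y), (13,X), (14,X), (15,Y), (17,X), (20,X), (22,Y), (24,Y), (28,Y)
ranks: 8->1, 11->2.5, 11->2.5, 13->4, 14->5, 15->6, 17->7, 20->8, 22->9, 24->10, 28->11
Step 2: Rank sum for X: R1 = 1 + 2.5 + 4 + 5 + 7 + 8 = 27.5.
Step 3: U_X = R1 - n1(n1+1)/2 = 27.5 - 6*7/2 = 27.5 - 21 = 6.5.
       U_Y = n1*n2 - U_X = 30 - 6.5 = 23.5.
Step 4: Ties are present, so use the tie-corrected normal approximation (with continuity correction) for the p-value.
Step 5: p-value = 0.143215; compare to alpha = 0.05. fail to reject H0.

U_X = 6.5, p = 0.143215, fail to reject H0 at alpha = 0.05.


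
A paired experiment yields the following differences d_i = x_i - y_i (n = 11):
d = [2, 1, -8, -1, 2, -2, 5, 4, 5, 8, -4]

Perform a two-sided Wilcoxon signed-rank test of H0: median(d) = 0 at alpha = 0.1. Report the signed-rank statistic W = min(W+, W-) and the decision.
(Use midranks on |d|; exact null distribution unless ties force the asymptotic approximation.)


Step 1: Drop any zero differences (none here) and take |d_i|.
|d| = [2, 1, 8, 1, 2, 2, 5, 4, 5, 8, 4]
Step 2: Midrank |d_i| (ties get averaged ranks).
ranks: |2|->4, |1|->1.5, |8|->10.5, |1|->1.5, |2|->4, |2|->4, |5|->8.5, |4|->6.5, |5|->8.5, |8|->10.5, |4|->6.5
Step 3: Attach original signs; sum ranks with positive sign and with negative sign.
W+ = 4 + 1.5 + 4 + 8.5 + 6.5 + 8.5 + 10.5 = 43.5
W- = 10.5 + 1.5 + 4 + 6.5 = 22.5
(Check: W+ + W- = 66 should equal n(n+1)/2 = 66.)
Step 4: Test statistic W = min(W+, W-) = 22.5.
Step 5: Ties in |d|, so use the tie-corrected normal approximation.
        E[W] = n(n+1)/4 = 11*12/4 = 33.
        Tie groups: |d|=1 (t=2), |d|=2 (t=3), |d|=4 (t=2), |d|=5 (t=2), |d|=8 (t=2); sum(t^3 - t) = 48.
        Var[W] = n(n+1)(2n+1)/24 - sum(t^3-t)/48 = 3036/24 - 48/48 = 125.5.
        z = (W - E[W]) / sqrt(Var[W]) = (22.5 - 33) / 11.2027 = -0.9373.
        Two-sided p = 2*Phi(z) = 0.348617.
Step 6: alpha = 0.1. fail to reject H0.

W+ = 43.5, W- = 22.5, W = min = 22.5, p = 0.348617, fail to reject H0.


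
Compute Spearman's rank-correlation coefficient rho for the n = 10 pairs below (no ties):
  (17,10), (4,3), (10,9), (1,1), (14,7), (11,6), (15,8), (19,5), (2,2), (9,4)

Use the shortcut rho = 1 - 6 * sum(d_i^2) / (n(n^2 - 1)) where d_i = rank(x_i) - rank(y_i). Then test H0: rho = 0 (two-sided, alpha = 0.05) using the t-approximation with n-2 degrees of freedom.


Step 1: Rank x and y separately (midranks; no ties here).
rank(x): 17->9, 4->3, 10->5, 1->1, 14->7, 11->6, 15->8, 19->10, 2->2, 9->4
rank(y): 10->10, 3->3, 9->9, 1->1, 7->7, 6->6, 8->8, 5->5, 2->2, 4->4
Step 2: d_i = R_x(i) - R_y(i); compute d_i^2.
  (9-10)^2=1, (3-3)^2=0, (5-9)^2=16, (1-1)^2=0, (7-7)^2=0, (6-6)^2=0, (8-8)^2=0, (10-5)^2=25, (2-2)^2=0, (4-4)^2=0
sum(d^2) = 42.
Step 3: rho = 1 - 6*42 / (10*(10^2 - 1)) = 1 - 252/990 = 0.745455.
Step 4: Under H0, t = rho * sqrt((n-2)/(1-rho^2)) = 3.1632 ~ t(8).
Step 5: Two-sided p-value from the t-distribution with 8 df = 0.013330.
Step 6: alpha = 0.05. reject H0.

rho = 0.7455, p = 0.013330, reject H0 at alpha = 0.05.


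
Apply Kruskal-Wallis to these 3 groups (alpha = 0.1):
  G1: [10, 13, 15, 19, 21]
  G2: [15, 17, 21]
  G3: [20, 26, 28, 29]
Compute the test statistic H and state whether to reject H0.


Step 1: Combine all N = 12 observations and assign midranks.
sorted (value, group, rank): (10,G1,1), (13,G1,2), (15,G1,3.5), (15,G2,3.5), (17,G2,5), (19,G1,6), (20,G3,7), (21,G1,8.5), (21,G2,8.5), (26,G3,10), (28,G3,11), (29,G3,12)
Step 2: Sum ranks within each group.
R_1 = 21 (n_1 = 5)
R_2 = 17 (n_2 = 3)
R_3 = 40 (n_3 = 4)
Step 3: H = 12/(N(N+1)) * sum(R_i^2/n_i) - 3(N+1)
     = 12/(12*13) * (21^2/5 + 17^2/3 + 40^2/4) - 3*13
     = 0.076923 * 584.533 - 39
     = 5.964103.
Step 4: Ties present; correction factor C = 1 - 12/(12^3 - 12) = 0.993007. Corrected H = 5.964103 / 0.993007 = 6.006103.
Step 5: Under H0, H ~ chi^2(2); p-value = 0.049635.
Step 6: alpha = 0.1. reject H0.

H = 6.0061, df = 2, p = 0.049635, reject H0.


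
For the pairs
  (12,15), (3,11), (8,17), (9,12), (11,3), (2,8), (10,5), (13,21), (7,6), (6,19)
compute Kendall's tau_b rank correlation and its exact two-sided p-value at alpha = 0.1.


Step 1: Enumerate the 45 unordered pairs (i,j) with i<j and classify each by sign(x_j-x_i) * sign(y_j-y_i).
  (1,2):dx=-9,dy=-4->C; (1,3):dx=-4,dy=+2->D; (1,4):dx=-3,dy=-3->C; (1,5):dx=-1,dy=-12->C
  (1,6):dx=-10,dy=-7->C; (1,7):dx=-2,dy=-10->C; (1,8):dx=+1,dy=+6->C; (1,9):dx=-5,dy=-9->C
  (1,10):dx=-6,dy=+4->D; (2,3):dx=+5,dy=+6->C; (2,4):dx=+6,dy=+1->C; (2,5):dx=+8,dy=-8->D
  (2,6):dx=-1,dy=-3->C; (2,7):dx=+7,dy=-6->D; (2,8):dx=+10,dy=+10->C; (2,9):dx=+4,dy=-5->D
  (2,10):dx=+3,dy=+8->C; (3,4):dx=+1,dy=-5->D; (3,5):dx=+3,dy=-14->D; (3,6):dx=-6,dy=-9->C
  (3,7):dx=+2,dy=-12->D; (3,8):dx=+5,dy=+4->C; (3,9):dx=-1,dy=-11->C; (3,10):dx=-2,dy=+2->D
  (4,5):dx=+2,dy=-9->D; (4,6):dx=-7,dy=-4->C; (4,7):dx=+1,dy=-7->D; (4,8):dx=+4,dy=+9->C
  (4,9):dx=-2,dy=-6->C; (4,10):dx=-3,dy=+7->D; (5,6):dx=-9,dy=+5->D; (5,7):dx=-1,dy=+2->D
  (5,8):dx=+2,dy=+18->C; (5,9):dx=-4,dy=+3->D; (5,10):dx=-5,dy=+16->D; (6,7):dx=+8,dy=-3->D
  (6,8):dx=+11,dy=+13->C; (6,9):dx=+5,dy=-2->D; (6,10):dx=+4,dy=+11->C; (7,8):dx=+3,dy=+16->C
  (7,9):dx=-3,dy=+1->D; (7,10):dx=-4,dy=+14->D; (8,9):dx=-6,dy=-15->C; (8,10):dx=-7,dy=-2->C
  (9,10):dx=-1,dy=+13->D
Step 2: C = 24, D = 21, total pairs = 45.
Step 3: tau = (C - D)/(n(n-1)/2) = (24 - 21)/45 = 0.066667.
Step 4: Exact two-sided p-value (enumerate n! = 3628800 permutations of y under H0): p = 0.861801.
Step 5: alpha = 0.1. fail to reject H0.

tau_b = 0.0667 (C=24, D=21), p = 0.861801, fail to reject H0.


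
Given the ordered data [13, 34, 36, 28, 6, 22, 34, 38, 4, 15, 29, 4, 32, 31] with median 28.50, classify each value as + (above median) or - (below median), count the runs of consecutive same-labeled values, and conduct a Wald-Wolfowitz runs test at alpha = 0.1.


Step 1: Compute median = 28.50; label A = above, B = below.
Labels in order: BAABBBAABBABAA  (n_A = 7, n_B = 7)
Step 2: Count runs R = 8.
Step 3: Under H0 (random ordering), E[R] = 2*n_A*n_B/(n_A+n_B) + 1 = 2*7*7/14 + 1 = 8.0000.
        Var[R] = 2*n_A*n_B*(2*n_A*n_B - n_A - n_B) / ((n_A+n_B)^2 * (n_A+n_B-1)) = 8232/2548 = 3.2308.
        SD[R] = 1.7974.
Step 4: R = E[R], so z = 0 with no continuity correction.
Step 5: Two-sided p-value via normal approximation = 2*(1 - Phi(|z|)) = 1.000000.
Step 6: alpha = 0.1. fail to reject H0.

R = 8, z = 0.0000, p = 1.000000, fail to reject H0.


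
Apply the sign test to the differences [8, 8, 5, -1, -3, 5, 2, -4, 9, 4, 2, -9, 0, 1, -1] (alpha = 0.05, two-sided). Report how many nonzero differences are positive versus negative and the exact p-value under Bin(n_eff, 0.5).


Step 1: Discard zero differences. Original n = 15; n_eff = number of nonzero differences = 14.
Nonzero differences (with sign): +8, +8, +5, -1, -3, +5, +2, -4, +9, +4, +2, -9, +1, -1
Step 2: Count signs: positive = 9, negative = 5.
Step 3: Under H0: P(positive) = 0.5, so the number of positives S ~ Bin(14, 0.5).
Step 4: Two-sided exact p-value = sum of Bin(14,0.5) probabilities at or below the observed probability = 0.423950.
Step 5: alpha = 0.05. fail to reject H0.

n_eff = 14, pos = 9, neg = 5, p = 0.423950, fail to reject H0.


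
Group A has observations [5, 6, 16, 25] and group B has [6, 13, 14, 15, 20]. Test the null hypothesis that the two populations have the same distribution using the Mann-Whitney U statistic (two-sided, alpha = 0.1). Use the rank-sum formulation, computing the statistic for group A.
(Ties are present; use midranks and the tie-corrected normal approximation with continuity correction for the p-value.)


Step 1: Combine and sort all 9 observations; assign midranks.
sorted (value, group): (5,X), (6,X), (6,Y), (13,Y), (14,Y), (15,Y), (16,X), (20,Y), (25,X)
ranks: 5->1, 6->2.5, 6->2.5, 13->4, 14->5, 15->6, 16->7, 20->8, 25->9
Step 2: Rank sum for X: R1 = 1 + 2.5 + 7 + 9 = 19.5.
Step 3: U_X = R1 - n1(n1+1)/2 = 19.5 - 4*5/2 = 19.5 - 10 = 9.5.
       U_Y = n1*n2 - U_X = 20 - 9.5 = 10.5.
Step 4: Ties are present, so use the tie-corrected normal approximation (with continuity correction) for the p-value.
Step 5: p-value = 1.000000; compare to alpha = 0.1. fail to reject H0.

U_X = 9.5, p = 1.000000, fail to reject H0 at alpha = 0.1.


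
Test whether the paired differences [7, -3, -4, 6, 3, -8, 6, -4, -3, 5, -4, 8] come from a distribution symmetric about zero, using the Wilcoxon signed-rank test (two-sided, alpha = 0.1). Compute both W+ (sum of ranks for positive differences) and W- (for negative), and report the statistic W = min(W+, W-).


Step 1: Drop any zero differences (none here) and take |d_i|.
|d| = [7, 3, 4, 6, 3, 8, 6, 4, 3, 5, 4, 8]
Step 2: Midrank |d_i| (ties get averaged ranks).
ranks: |7|->10, |3|->2, |4|->5, |6|->8.5, |3|->2, |8|->11.5, |6|->8.5, |4|->5, |3|->2, |5|->7, |4|->5, |8|->11.5
Step 3: Attach original signs; sum ranks with positive sign and with negative sign.
W+ = 10 + 8.5 + 2 + 8.5 + 7 + 11.5 = 47.5
W- = 2 + 5 + 11.5 + 5 + 2 + 5 = 30.5
(Check: W+ + W- = 78 should equal n(n+1)/2 = 78.)
Step 4: Test statistic W = min(W+, W-) = 30.5.
Step 5: Ties in |d|, so use the tie-corrected normal approximation.
        E[W] = n(n+1)/4 = 12*13/4 = 39.
        Tie groups: |d|=3 (t=3), |d|=4 (t=3), |d|=6 (t=2), |d|=8 (t=2); sum(t^3 - t) = 60.
        Var[W] = n(n+1)(2n+1)/24 - sum(t^3-t)/48 = 3900/24 - 60/48 = 161.25.
        z = (W - E[W]) / sqrt(Var[W]) = (30.5 - 39) / 12.6984 = -0.6694.
        Two-sided p = 2*Phi(z) = 0.503257.
Step 6: alpha = 0.1. fail to reject H0.

W+ = 47.5, W- = 30.5, W = min = 30.5, p = 0.503257, fail to reject H0.


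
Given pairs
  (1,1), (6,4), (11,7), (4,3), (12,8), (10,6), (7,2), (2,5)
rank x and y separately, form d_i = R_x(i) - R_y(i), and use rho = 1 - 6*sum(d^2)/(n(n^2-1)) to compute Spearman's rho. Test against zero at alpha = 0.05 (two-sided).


Step 1: Rank x and y separately (midranks; no ties here).
rank(x): 1->1, 6->4, 11->7, 4->3, 12->8, 10->6, 7->5, 2->2
rank(y): 1->1, 4->4, 7->7, 3->3, 8->8, 6->6, 2->2, 5->5
Step 2: d_i = R_x(i) - R_y(i); compute d_i^2.
  (1-1)^2=0, (4-4)^2=0, (7-7)^2=0, (3-3)^2=0, (8-8)^2=0, (6-6)^2=0, (5-2)^2=9, (2-5)^2=9
sum(d^2) = 18.
Step 3: rho = 1 - 6*18 / (8*(8^2 - 1)) = 1 - 108/504 = 0.785714.
Step 4: Under H0, t = rho * sqrt((n-2)/(1-rho^2)) = 3.1113 ~ t(6).
Step 5: Two-sided p-value from the t-distribution with 6 df = 0.020815.
Step 6: alpha = 0.05. reject H0.

rho = 0.7857, p = 0.020815, reject H0 at alpha = 0.05.


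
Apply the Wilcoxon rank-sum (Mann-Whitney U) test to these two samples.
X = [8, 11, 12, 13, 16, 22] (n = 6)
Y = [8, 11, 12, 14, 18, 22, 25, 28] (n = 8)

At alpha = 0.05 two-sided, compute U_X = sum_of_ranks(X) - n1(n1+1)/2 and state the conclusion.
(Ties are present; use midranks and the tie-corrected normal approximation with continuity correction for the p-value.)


Step 1: Combine and sort all 14 observations; assign midranks.
sorted (value, group): (8,X), (8,Y), (11,X), (11,Y), (12,X), (12,Y), (13,X), (14,Y), (16,X), (18,Y), (22,X), (22,Y), (25,Y), (28,Y)
ranks: 8->1.5, 8->1.5, 11->3.5, 11->3.5, 12->5.5, 12->5.5, 13->7, 14->8, 16->9, 18->10, 22->11.5, 22->11.5, 25->13, 28->14
Step 2: Rank sum for X: R1 = 1.5 + 3.5 + 5.5 + 7 + 9 + 11.5 = 38.
Step 3: U_X = R1 - n1(n1+1)/2 = 38 - 6*7/2 = 38 - 21 = 17.
       U_Y = n1*n2 - U_X = 48 - 17 = 31.
Step 4: Ties are present, so use the tie-corrected normal approximation (with continuity correction) for the p-value.
Step 5: p-value = 0.399307; compare to alpha = 0.05. fail to reject H0.

U_X = 17, p = 0.399307, fail to reject H0 at alpha = 0.05.


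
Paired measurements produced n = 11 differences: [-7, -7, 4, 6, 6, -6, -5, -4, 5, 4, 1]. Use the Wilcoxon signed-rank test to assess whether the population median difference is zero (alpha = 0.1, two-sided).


Step 1: Drop any zero differences (none here) and take |d_i|.
|d| = [7, 7, 4, 6, 6, 6, 5, 4, 5, 4, 1]
Step 2: Midrank |d_i| (ties get averaged ranks).
ranks: |7|->10.5, |7|->10.5, |4|->3, |6|->8, |6|->8, |6|->8, |5|->5.5, |4|->3, |5|->5.5, |4|->3, |1|->1
Step 3: Attach original signs; sum ranks with positive sign and with negative sign.
W+ = 3 + 8 + 8 + 5.5 + 3 + 1 = 28.5
W- = 10.5 + 10.5 + 8 + 5.5 + 3 = 37.5
(Check: W+ + W- = 66 should equal n(n+1)/2 = 66.)
Step 4: Test statistic W = min(W+, W-) = 28.5.
Step 5: Ties in |d|, so use the tie-corrected normal approximation.
        E[W] = n(n+1)/4 = 11*12/4 = 33.
        Tie groups: |d|=4 (t=3), |d|=5 (t=2), |d|=6 (t=3), |d|=7 (t=2); sum(t^3 - t) = 60.
        Var[W] = n(n+1)(2n+1)/24 - sum(t^3-t)/48 = 3036/24 - 60/48 = 125.25.
        z = (W - E[W]) / sqrt(Var[W]) = (28.5 - 33) / 11.1915 = -0.4021.
        Two-sided p = 2*Phi(z) = 0.687618.
Step 6: alpha = 0.1. fail to reject H0.

W+ = 28.5, W- = 37.5, W = min = 28.5, p = 0.687618, fail to reject H0.


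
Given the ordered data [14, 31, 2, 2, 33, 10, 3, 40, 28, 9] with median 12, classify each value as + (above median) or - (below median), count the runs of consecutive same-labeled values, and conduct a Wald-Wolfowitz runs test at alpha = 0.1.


Step 1: Compute median = 12; label A = above, B = below.
Labels in order: AABBABBAAB  (n_A = 5, n_B = 5)
Step 2: Count runs R = 6.
Step 3: Under H0 (random ordering), E[R] = 2*n_A*n_B/(n_A+n_B) + 1 = 2*5*5/10 + 1 = 6.0000.
        Var[R] = 2*n_A*n_B*(2*n_A*n_B - n_A - n_B) / ((n_A+n_B)^2 * (n_A+n_B-1)) = 2000/900 = 2.2222.
        SD[R] = 1.4907.
Step 4: R = E[R], so z = 0 with no continuity correction.
Step 5: Two-sided p-value via normal approximation = 2*(1 - Phi(|z|)) = 1.000000.
Step 6: alpha = 0.1. fail to reject H0.

R = 6, z = 0.0000, p = 1.000000, fail to reject H0.


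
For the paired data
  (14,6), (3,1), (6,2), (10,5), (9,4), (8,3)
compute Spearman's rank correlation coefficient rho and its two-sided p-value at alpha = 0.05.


Step 1: Rank x and y separately (midranks; no ties here).
rank(x): 14->6, 3->1, 6->2, 10->5, 9->4, 8->3
rank(y): 6->6, 1->1, 2->2, 5->5, 4->4, 3->3
Step 2: d_i = R_x(i) - R_y(i); compute d_i^2.
  (6-6)^2=0, (1-1)^2=0, (2-2)^2=0, (5-5)^2=0, (4-4)^2=0, (3-3)^2=0
sum(d^2) = 0.
Step 3: rho = 1 - 6*0 / (6*(6^2 - 1)) = 1 - 0/210 = 1.000000.
Step 5: Two-sided p-value from the t-distribution with 4 df = 0.000000.
Step 6: alpha = 0.05. reject H0.

rho = 1.0000, p = 0.000000, reject H0 at alpha = 0.05.


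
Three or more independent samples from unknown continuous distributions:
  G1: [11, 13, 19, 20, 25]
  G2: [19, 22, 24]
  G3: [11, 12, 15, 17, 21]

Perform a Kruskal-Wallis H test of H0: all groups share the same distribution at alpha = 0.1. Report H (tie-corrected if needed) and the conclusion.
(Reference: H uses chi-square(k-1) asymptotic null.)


Step 1: Combine all N = 13 observations and assign midranks.
sorted (value, group, rank): (11,G1,1.5), (11,G3,1.5), (12,G3,3), (13,G1,4), (15,G3,5), (17,G3,6), (19,G1,7.5), (19,G2,7.5), (20,G1,9), (21,G3,10), (22,G2,11), (24,G2,12), (25,G1,13)
Step 2: Sum ranks within each group.
R_1 = 35 (n_1 = 5)
R_2 = 30.5 (n_2 = 3)
R_3 = 25.5 (n_3 = 5)
Step 3: H = 12/(N(N+1)) * sum(R_i^2/n_i) - 3(N+1)
     = 12/(13*14) * (35^2/5 + 30.5^2/3 + 25.5^2/5) - 3*14
     = 0.065934 * 685.133 - 42
     = 3.173626.
Step 4: Ties present; correction factor C = 1 - 12/(13^3 - 13) = 0.994505. Corrected H = 3.173626 / 0.994505 = 3.191160.
Step 5: Under H0, H ~ chi^2(2); p-value = 0.202791.
Step 6: alpha = 0.1. fail to reject H0.

H = 3.1912, df = 2, p = 0.202791, fail to reject H0.


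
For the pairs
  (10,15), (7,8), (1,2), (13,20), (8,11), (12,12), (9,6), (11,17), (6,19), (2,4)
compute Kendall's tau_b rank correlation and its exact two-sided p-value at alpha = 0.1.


Step 1: Enumerate the 45 unordered pairs (i,j) with i<j and classify each by sign(x_j-x_i) * sign(y_j-y_i).
  (1,2):dx=-3,dy=-7->C; (1,3):dx=-9,dy=-13->C; (1,4):dx=+3,dy=+5->C; (1,5):dx=-2,dy=-4->C
  (1,6):dx=+2,dy=-3->D; (1,7):dx=-1,dy=-9->C; (1,8):dx=+1,dy=+2->C; (1,9):dx=-4,dy=+4->D
  (1,10):dx=-8,dy=-11->C; (2,3):dx=-6,dy=-6->C; (2,4):dx=+6,dy=+12->C; (2,5):dx=+1,dy=+3->C
  (2,6):dx=+5,dy=+4->C; (2,7):dx=+2,dy=-2->D; (2,8):dx=+4,dy=+9->C; (2,9):dx=-1,dy=+11->D
  (2,10):dx=-5,dy=-4->C; (3,4):dx=+12,dy=+18->C; (3,5):dx=+7,dy=+9->C; (3,6):dx=+11,dy=+10->C
  (3,7):dx=+8,dy=+4->C; (3,8):dx=+10,dy=+15->C; (3,9):dx=+5,dy=+17->C; (3,10):dx=+1,dy=+2->C
  (4,5):dx=-5,dy=-9->C; (4,6):dx=-1,dy=-8->C; (4,7):dx=-4,dy=-14->C; (4,8):dx=-2,dy=-3->C
  (4,9):dx=-7,dy=-1->C; (4,10):dx=-11,dy=-16->C; (5,6):dx=+4,dy=+1->C; (5,7):dx=+1,dy=-5->D
  (5,8):dx=+3,dy=+6->C; (5,9):dx=-2,dy=+8->D; (5,10):dx=-6,dy=-7->C; (6,7):dx=-3,dy=-6->C
  (6,8):dx=-1,dy=+5->D; (6,9):dx=-6,dy=+7->D; (6,10):dx=-10,dy=-8->C; (7,8):dx=+2,dy=+11->C
  (7,9):dx=-3,dy=+13->D; (7,10):dx=-7,dy=-2->C; (8,9):dx=-5,dy=+2->D; (8,10):dx=-9,dy=-13->C
  (9,10):dx=-4,dy=-15->C
Step 2: C = 35, D = 10, total pairs = 45.
Step 3: tau = (C - D)/(n(n-1)/2) = (35 - 10)/45 = 0.555556.
Step 4: Exact two-sided p-value (enumerate n! = 3628800 permutations of y under H0): p = 0.028609.
Step 5: alpha = 0.1. reject H0.

tau_b = 0.5556 (C=35, D=10), p = 0.028609, reject H0.


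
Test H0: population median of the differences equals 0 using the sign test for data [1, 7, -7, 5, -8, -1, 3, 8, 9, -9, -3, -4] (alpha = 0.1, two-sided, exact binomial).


Step 1: Discard zero differences. Original n = 12; n_eff = number of nonzero differences = 12.
Nonzero differences (with sign): +1, +7, -7, +5, -8, -1, +3, +8, +9, -9, -3, -4
Step 2: Count signs: positive = 6, negative = 6.
Step 3: Under H0: P(positive) = 0.5, so the number of positives S ~ Bin(12, 0.5).
Step 4: Two-sided exact p-value = sum of Bin(12,0.5) probabilities at or below the observed probability = 1.000000.
Step 5: alpha = 0.1. fail to reject H0.

n_eff = 12, pos = 6, neg = 6, p = 1.000000, fail to reject H0.


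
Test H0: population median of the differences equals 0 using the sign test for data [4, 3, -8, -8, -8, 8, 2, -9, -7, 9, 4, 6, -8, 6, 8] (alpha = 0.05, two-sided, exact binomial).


Step 1: Discard zero differences. Original n = 15; n_eff = number of nonzero differences = 15.
Nonzero differences (with sign): +4, +3, -8, -8, -8, +8, +2, -9, -7, +9, +4, +6, -8, +6, +8
Step 2: Count signs: positive = 9, negative = 6.
Step 3: Under H0: P(positive) = 0.5, so the number of positives S ~ Bin(15, 0.5).
Step 4: Two-sided exact p-value = sum of Bin(15,0.5) probabilities at or below the observed probability = 0.607239.
Step 5: alpha = 0.05. fail to reject H0.

n_eff = 15, pos = 9, neg = 6, p = 0.607239, fail to reject H0.


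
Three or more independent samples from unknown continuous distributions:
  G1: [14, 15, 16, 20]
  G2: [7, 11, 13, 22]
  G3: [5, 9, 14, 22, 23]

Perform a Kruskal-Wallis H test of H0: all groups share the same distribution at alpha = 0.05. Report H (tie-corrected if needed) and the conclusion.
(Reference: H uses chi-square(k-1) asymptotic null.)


Step 1: Combine all N = 13 observations and assign midranks.
sorted (value, group, rank): (5,G3,1), (7,G2,2), (9,G3,3), (11,G2,4), (13,G2,5), (14,G1,6.5), (14,G3,6.5), (15,G1,8), (16,G1,9), (20,G1,10), (22,G2,11.5), (22,G3,11.5), (23,G3,13)
Step 2: Sum ranks within each group.
R_1 = 33.5 (n_1 = 4)
R_2 = 22.5 (n_2 = 4)
R_3 = 35 (n_3 = 5)
Step 3: H = 12/(N(N+1)) * sum(R_i^2/n_i) - 3(N+1)
     = 12/(13*14) * (33.5^2/4 + 22.5^2/4 + 35^2/5) - 3*14
     = 0.065934 * 652.125 - 42
     = 0.997253.
Step 4: Ties present; correction factor C = 1 - 12/(13^3 - 13) = 0.994505. Corrected H = 0.997253 / 0.994505 = 1.002762.
Step 5: Under H0, H ~ chi^2(2); p-value = 0.605693.
Step 6: alpha = 0.05. fail to reject H0.

H = 1.0028, df = 2, p = 0.605693, fail to reject H0.


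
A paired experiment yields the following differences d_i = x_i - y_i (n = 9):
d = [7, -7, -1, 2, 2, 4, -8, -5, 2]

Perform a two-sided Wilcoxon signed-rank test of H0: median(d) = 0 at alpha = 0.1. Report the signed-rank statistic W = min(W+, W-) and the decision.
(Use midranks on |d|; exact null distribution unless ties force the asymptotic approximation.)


Step 1: Drop any zero differences (none here) and take |d_i|.
|d| = [7, 7, 1, 2, 2, 4, 8, 5, 2]
Step 2: Midrank |d_i| (ties get averaged ranks).
ranks: |7|->7.5, |7|->7.5, |1|->1, |2|->3, |2|->3, |4|->5, |8|->9, |5|->6, |2|->3
Step 3: Attach original signs; sum ranks with positive sign and with negative sign.
W+ = 7.5 + 3 + 3 + 5 + 3 = 21.5
W- = 7.5 + 1 + 9 + 6 = 23.5
(Check: W+ + W- = 45 should equal n(n+1)/2 = 45.)
Step 4: Test statistic W = min(W+, W-) = 21.5.
Step 5: Ties in |d|, so use the tie-corrected normal approximation.
        E[W] = n(n+1)/4 = 9*10/4 = 22.5.
        Tie groups: |d|=2 (t=3), |d|=7 (t=2); sum(t^3 - t) = 30.
        Var[W] = n(n+1)(2n+1)/24 - sum(t^3-t)/48 = 1710/24 - 30/48 = 70.625.
        z = (W - E[W]) / sqrt(Var[W]) = (21.5 - 22.5) / 8.4039 = -0.1190.
        Two-sided p = 2*Phi(z) = 0.905281.
Step 6: alpha = 0.1. fail to reject H0.

W+ = 21.5, W- = 23.5, W = min = 21.5, p = 0.905281, fail to reject H0.
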